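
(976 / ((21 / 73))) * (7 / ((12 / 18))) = 35624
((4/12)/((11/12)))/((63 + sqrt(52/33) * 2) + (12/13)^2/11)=237805308/41185078795 - 456976 * sqrt(429)/41185078795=0.01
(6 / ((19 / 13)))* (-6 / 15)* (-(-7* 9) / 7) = -1404 / 95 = -14.78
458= 458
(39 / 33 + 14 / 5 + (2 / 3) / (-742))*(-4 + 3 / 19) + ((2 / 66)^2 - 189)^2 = 1492404890901508 / 41797785645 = 35705.36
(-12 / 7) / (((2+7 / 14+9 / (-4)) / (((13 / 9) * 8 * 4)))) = -6656 / 21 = -316.95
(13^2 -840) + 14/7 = -669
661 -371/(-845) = 558916/845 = 661.44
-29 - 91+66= -54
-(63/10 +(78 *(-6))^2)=-2190303/10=-219030.30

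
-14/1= -14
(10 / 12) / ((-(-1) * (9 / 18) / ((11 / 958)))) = 55 / 2874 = 0.02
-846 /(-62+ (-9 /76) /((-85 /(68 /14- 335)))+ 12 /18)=114768360 /8382877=13.69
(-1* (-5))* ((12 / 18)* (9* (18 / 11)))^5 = 73466403840 / 161051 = 456168.57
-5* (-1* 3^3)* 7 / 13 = 945 / 13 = 72.69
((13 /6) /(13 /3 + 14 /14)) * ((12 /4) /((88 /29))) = 1131 /2816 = 0.40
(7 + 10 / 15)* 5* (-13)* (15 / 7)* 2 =-14950 / 7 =-2135.71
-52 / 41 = -1.27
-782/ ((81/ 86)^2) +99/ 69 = -880.09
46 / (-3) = -46 / 3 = -15.33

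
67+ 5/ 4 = 273/ 4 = 68.25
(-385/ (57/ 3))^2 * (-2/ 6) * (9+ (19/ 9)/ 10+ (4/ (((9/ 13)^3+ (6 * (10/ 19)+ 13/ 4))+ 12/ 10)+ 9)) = -330978661952785/ 129216895218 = -2561.42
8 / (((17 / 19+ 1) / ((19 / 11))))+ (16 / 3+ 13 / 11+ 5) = 1862 / 99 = 18.81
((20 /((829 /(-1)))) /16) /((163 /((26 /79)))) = -0.00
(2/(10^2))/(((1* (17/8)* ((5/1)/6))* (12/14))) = 28/2125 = 0.01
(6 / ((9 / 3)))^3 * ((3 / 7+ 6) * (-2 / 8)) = -90 / 7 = -12.86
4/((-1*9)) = -4/9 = -0.44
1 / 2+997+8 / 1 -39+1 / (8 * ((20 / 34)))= 77337 / 80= 966.71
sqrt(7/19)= sqrt(133)/19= 0.61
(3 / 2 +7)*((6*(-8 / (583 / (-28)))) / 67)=11424 / 39061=0.29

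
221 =221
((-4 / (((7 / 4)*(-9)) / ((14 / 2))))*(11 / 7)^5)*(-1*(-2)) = 5153632 / 151263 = 34.07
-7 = -7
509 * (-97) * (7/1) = -345611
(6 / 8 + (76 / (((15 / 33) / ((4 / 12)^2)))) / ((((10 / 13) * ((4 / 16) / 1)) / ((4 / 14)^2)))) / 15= 380851 / 661500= 0.58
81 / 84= 27 / 28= 0.96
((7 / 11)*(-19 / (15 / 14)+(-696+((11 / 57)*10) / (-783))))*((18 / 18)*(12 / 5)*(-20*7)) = 124870590208 / 818235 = 152609.69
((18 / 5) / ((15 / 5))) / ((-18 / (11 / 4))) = -11 / 60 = -0.18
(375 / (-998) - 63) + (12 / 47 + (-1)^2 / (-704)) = -1042199357 / 16510912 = -63.12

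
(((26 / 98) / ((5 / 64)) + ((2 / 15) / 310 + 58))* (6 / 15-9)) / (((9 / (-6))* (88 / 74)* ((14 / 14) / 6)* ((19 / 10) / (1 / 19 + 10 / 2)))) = 712216012096 / 150798725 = 4722.96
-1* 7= -7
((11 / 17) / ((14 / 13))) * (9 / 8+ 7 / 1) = 9295 / 1904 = 4.88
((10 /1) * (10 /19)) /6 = 50 /57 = 0.88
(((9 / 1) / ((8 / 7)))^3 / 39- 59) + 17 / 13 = -23127 / 512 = -45.17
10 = 10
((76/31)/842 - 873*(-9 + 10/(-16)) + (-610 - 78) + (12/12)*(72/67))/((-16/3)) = -161921795199/111925376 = -1446.69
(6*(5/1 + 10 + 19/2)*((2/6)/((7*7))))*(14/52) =7/26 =0.27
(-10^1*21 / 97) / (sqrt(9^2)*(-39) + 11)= 21 / 3298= 0.01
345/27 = 115/9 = 12.78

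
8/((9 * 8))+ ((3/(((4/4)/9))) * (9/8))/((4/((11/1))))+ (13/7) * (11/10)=863707/10080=85.69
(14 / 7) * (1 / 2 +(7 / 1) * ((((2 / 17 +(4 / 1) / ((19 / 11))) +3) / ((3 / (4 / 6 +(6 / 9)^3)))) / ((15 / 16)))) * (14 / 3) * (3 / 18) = 550333 / 26163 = 21.03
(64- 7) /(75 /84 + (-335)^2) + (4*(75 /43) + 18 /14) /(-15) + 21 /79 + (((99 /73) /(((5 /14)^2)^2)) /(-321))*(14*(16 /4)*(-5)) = 211356768209690666 /2918242174864625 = 72.43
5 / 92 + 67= 67.05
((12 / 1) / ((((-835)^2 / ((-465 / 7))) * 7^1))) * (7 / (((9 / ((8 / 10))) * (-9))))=496 / 43925175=0.00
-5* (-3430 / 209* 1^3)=82.06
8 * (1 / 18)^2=2 / 81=0.02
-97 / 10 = -9.70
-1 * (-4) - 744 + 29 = -711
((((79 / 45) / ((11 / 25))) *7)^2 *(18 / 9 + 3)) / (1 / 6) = 76452250 / 3267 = 23401.36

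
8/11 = 0.73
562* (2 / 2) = 562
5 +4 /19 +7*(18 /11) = 3483 /209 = 16.67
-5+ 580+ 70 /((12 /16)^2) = 6295 /9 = 699.44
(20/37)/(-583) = -20/21571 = -0.00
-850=-850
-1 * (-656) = 656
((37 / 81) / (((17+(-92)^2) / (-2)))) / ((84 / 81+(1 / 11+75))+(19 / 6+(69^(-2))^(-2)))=-148 / 31142965163175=-0.00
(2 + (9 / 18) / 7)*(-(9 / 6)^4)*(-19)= 44631 / 224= 199.25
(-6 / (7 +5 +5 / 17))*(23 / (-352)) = 1173 / 36784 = 0.03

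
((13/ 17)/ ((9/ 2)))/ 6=0.03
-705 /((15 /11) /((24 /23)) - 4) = 20680 /79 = 261.77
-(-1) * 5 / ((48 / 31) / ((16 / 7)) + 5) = 0.88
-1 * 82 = -82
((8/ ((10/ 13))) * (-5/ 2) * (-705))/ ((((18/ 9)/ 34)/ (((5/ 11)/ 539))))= 1558050/ 5929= 262.78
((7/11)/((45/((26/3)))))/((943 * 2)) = 91/1400355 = 0.00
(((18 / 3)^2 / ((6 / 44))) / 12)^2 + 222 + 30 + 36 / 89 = 65540 / 89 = 736.40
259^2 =67081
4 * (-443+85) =-1432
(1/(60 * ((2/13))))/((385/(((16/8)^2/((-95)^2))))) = 0.00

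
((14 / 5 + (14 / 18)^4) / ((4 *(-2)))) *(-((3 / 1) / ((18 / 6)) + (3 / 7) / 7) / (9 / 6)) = 192881 / 688905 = 0.28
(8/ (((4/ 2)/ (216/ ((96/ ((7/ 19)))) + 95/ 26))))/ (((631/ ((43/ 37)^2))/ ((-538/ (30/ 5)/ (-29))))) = 2202900449/ 18563036271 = 0.12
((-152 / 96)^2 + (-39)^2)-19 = 216649 / 144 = 1504.51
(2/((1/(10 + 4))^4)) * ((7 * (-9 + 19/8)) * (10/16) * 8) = -17815420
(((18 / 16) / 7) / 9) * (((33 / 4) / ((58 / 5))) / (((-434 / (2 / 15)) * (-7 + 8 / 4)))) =11 / 14096320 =0.00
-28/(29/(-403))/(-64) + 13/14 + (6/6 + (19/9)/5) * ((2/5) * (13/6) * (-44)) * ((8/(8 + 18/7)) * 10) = -6742127249/16223760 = -415.57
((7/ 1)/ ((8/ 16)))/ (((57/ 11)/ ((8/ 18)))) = 616/ 513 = 1.20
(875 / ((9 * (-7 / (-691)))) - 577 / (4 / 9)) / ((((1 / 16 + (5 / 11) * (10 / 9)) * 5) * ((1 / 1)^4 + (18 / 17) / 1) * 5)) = 223474724 / 786625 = 284.09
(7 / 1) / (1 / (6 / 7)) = 6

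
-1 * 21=-21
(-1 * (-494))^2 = 244036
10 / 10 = 1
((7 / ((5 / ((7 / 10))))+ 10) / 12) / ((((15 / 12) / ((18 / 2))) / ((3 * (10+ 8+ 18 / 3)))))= 474.34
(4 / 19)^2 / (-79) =-16 / 28519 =-0.00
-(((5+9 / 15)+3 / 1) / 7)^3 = -79507 / 42875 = -1.85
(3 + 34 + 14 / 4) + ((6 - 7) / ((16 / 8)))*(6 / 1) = 75 / 2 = 37.50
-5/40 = -1/8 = -0.12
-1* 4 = -4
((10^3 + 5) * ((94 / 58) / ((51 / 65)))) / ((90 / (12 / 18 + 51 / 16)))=37866725 / 425952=88.90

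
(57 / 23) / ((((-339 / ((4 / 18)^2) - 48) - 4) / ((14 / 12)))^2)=3724 / 52816939341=0.00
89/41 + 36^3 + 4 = 1913149/41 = 46662.17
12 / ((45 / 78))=104 / 5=20.80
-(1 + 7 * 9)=-64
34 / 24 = 17 / 12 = 1.42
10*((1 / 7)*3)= 4.29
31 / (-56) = -31 / 56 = -0.55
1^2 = 1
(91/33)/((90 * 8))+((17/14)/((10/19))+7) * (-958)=-296589775/33264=-8916.24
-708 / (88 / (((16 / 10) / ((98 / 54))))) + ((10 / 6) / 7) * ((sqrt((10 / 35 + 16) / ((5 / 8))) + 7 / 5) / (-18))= -7.18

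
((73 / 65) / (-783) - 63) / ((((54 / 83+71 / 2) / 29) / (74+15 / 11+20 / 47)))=-19694065036 / 5141565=-3830.36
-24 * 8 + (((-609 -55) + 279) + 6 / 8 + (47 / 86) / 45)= -576.24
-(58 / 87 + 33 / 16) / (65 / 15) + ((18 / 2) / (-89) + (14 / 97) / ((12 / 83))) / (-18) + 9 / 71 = -1903203971 / 3442287888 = -0.55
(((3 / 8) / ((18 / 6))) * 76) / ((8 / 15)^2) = 4275 / 128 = 33.40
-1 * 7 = -7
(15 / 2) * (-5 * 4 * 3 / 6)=-75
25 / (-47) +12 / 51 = -237 / 799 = -0.30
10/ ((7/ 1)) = 10/ 7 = 1.43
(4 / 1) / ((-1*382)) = -2 / 191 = -0.01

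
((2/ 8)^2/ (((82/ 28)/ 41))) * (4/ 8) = 7/ 16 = 0.44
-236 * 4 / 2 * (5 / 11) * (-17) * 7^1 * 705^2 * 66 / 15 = 55833800400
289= 289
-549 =-549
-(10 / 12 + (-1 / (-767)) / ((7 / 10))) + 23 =714017 / 32214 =22.16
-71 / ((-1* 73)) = 0.97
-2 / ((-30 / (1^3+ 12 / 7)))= 19 / 105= 0.18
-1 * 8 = -8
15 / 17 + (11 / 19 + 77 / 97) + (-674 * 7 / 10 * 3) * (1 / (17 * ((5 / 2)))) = -24319447 / 783275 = -31.05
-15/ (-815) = 3/ 163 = 0.02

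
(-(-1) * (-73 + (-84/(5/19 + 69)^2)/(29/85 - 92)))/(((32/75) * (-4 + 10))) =-293148333175/10280297216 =-28.52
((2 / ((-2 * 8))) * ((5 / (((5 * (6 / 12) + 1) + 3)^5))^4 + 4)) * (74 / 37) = -19004963774880963278801 / 19004963774880799438801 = -1.00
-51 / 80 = -0.64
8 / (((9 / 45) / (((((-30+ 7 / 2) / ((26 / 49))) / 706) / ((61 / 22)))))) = -285670 / 279929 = -1.02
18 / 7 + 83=599 / 7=85.57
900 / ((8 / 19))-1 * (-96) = 4467 / 2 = 2233.50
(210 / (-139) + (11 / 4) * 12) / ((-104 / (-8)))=2.42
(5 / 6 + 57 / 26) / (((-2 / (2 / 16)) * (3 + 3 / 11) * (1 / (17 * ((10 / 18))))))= -55165 / 101088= -0.55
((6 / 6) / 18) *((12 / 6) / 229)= 1 / 2061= 0.00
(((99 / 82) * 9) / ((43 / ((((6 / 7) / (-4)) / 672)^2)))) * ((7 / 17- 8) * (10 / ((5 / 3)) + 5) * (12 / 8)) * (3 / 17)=-0.00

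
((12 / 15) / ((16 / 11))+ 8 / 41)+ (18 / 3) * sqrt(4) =12.75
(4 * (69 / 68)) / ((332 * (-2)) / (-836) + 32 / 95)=24035 / 6698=3.59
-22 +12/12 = -21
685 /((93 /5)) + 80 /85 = 59713 /1581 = 37.77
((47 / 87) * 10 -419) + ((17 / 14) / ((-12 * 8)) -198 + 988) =14670163 / 38976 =376.39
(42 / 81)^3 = 0.14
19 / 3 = 6.33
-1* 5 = -5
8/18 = 4/9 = 0.44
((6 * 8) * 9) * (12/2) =2592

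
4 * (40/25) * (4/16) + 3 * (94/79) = 2042/395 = 5.17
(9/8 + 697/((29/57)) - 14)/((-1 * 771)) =-314845/178872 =-1.76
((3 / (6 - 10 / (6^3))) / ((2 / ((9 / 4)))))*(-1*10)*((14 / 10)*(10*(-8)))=634.90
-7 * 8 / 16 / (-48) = 7 / 96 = 0.07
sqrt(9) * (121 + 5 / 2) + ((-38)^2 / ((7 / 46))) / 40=42541 / 70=607.73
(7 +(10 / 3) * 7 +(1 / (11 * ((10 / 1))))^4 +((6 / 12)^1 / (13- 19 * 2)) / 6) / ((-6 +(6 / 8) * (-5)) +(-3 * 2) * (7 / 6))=-4440615301 / 2452367500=-1.81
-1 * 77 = -77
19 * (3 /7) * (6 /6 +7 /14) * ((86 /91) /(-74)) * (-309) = 2272077 /47138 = 48.20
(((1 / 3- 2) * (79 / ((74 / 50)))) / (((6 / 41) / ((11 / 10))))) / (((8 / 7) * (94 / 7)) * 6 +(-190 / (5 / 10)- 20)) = 1064525 / 490176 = 2.17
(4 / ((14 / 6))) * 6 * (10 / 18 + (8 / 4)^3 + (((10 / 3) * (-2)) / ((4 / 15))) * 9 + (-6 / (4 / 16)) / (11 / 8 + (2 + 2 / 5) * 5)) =-1681312 / 749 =-2244.74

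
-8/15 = -0.53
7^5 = 16807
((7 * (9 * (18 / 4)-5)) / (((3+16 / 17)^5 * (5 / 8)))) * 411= 1160119719276 / 6750625535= 171.85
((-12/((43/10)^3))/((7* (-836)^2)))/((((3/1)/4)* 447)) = -1000/10866845740443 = -0.00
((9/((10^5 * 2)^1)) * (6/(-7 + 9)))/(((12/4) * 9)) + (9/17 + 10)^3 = 1147067804913/982600000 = 1167.38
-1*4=-4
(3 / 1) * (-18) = -54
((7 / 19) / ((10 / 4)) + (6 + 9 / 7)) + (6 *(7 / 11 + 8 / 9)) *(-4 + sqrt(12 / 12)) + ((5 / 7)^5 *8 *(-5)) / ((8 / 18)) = -645549507 / 17563315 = -36.76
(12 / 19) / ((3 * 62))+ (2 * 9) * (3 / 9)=3536 / 589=6.00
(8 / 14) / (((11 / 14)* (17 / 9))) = 72 / 187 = 0.39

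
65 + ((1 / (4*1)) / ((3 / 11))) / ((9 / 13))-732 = -71893 / 108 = -665.68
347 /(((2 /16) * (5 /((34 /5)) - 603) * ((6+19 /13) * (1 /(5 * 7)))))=-42944720 /1986269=-21.62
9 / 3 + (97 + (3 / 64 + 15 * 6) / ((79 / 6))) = 270089 / 2528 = 106.84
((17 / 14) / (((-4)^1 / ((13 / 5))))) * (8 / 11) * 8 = -1768 / 385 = -4.59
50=50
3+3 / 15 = 16 / 5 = 3.20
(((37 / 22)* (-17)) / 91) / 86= -629 / 172172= -0.00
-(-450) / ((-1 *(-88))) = 225 / 44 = 5.11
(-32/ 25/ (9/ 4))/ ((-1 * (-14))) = -64/ 1575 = -0.04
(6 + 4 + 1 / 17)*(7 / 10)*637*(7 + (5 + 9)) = 16012269 / 170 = 94189.82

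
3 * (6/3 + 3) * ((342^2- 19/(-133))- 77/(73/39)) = 896214840/511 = 1753845.09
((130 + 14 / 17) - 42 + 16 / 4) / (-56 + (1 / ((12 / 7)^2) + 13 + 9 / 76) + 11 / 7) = -30221856 / 13339135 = -2.27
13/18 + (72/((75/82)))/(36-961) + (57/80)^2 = 60993653/53280000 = 1.14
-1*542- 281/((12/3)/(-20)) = 863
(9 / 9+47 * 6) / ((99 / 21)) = 1981 / 33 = 60.03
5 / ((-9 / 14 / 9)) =-70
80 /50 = 8 /5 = 1.60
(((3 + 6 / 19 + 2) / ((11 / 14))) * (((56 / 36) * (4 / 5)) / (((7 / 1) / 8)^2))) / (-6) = -1.83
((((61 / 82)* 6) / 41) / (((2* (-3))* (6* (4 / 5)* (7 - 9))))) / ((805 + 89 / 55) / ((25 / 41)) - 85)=419375 / 274669859424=0.00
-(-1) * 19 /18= 1.06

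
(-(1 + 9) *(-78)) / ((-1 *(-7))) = 111.43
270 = 270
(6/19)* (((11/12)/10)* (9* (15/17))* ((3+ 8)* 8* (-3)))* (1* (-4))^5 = 20072448/323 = 62143.80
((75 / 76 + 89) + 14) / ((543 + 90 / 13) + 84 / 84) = 102739 / 544312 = 0.19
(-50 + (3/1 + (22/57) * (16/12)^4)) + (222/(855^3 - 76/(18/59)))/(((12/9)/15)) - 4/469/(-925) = -7756587011642742239/169431238420690050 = -45.78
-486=-486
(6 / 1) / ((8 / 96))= 72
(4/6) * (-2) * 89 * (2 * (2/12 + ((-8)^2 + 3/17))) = -2336428/153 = -15270.77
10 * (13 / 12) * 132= 1430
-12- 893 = -905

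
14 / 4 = 7 / 2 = 3.50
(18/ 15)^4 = 1296/ 625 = 2.07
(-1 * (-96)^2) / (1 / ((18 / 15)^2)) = -331776 / 25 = -13271.04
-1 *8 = -8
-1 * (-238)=238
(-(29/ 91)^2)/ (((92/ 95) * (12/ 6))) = -79895/ 1523704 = -0.05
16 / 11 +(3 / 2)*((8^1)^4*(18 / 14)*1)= 608368 / 77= 7900.88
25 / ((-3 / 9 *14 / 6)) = -225 / 7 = -32.14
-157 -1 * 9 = -166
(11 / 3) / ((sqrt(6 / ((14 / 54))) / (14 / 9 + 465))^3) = 5700702130123*sqrt(14) / 6377292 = 3344691.48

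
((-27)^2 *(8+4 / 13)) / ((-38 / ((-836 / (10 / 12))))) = 10392624 / 65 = 159886.52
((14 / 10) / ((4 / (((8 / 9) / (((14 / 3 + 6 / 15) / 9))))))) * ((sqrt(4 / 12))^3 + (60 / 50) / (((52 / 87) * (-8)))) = -0.03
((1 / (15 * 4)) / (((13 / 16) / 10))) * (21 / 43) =56 / 559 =0.10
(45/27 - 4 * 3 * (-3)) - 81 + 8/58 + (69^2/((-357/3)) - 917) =-10355110/10353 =-1000.20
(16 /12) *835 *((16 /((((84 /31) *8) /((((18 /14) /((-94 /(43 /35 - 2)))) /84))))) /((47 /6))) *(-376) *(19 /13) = -10623204 /1467011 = -7.24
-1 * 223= -223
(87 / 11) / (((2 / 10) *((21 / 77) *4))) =36.25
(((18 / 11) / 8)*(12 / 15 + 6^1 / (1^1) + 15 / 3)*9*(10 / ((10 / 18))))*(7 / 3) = 912.35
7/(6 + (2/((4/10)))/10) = 14/13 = 1.08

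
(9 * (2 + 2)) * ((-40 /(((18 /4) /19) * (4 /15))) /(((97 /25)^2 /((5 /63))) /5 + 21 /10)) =-237500000 /417053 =-569.47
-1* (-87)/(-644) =-87/644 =-0.14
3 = 3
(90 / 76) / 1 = 45 / 38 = 1.18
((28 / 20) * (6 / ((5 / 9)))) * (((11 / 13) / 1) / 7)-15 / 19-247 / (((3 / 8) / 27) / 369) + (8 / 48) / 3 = -729399078827 / 111150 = -6562294.91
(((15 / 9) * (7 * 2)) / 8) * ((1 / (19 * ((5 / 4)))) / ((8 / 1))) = 7 / 456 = 0.02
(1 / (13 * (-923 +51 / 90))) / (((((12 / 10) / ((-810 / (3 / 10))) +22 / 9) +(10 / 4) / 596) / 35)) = -156450000 / 131229599969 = -0.00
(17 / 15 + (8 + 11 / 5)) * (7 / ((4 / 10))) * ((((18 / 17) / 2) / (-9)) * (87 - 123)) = 420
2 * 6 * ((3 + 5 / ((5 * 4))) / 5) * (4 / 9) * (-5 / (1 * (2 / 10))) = -260 / 3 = -86.67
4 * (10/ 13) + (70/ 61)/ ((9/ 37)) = 55630/ 7137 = 7.79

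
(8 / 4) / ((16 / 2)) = 1 / 4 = 0.25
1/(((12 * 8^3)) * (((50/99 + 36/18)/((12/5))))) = 99/634880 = 0.00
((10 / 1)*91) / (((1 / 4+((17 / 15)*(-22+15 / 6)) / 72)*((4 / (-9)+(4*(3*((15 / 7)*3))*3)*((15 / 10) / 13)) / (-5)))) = 1341522000 / 440873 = 3042.88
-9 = -9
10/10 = 1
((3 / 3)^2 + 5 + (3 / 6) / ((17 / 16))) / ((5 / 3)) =66 / 17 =3.88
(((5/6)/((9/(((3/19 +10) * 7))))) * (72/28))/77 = 965/4389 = 0.22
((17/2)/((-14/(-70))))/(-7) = -85/14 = -6.07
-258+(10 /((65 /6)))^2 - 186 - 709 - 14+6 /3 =-196741 /169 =-1164.15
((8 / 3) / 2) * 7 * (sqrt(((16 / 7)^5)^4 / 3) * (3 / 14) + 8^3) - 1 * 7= 2199023255552 * sqrt(3) / 847425747 + 14315 / 3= 9266.24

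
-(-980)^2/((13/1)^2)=-960400/169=-5682.84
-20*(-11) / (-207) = -220 / 207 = -1.06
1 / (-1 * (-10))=1 / 10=0.10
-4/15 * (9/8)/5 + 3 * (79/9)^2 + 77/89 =231.95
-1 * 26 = -26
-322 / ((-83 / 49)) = 15778 / 83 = 190.10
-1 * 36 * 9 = -324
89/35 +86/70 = 132/35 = 3.77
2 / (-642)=-1 / 321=-0.00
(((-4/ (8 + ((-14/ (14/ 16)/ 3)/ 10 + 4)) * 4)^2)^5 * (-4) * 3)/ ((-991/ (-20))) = -145118822400000000000/ 21416978972464690759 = -6.78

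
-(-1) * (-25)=-25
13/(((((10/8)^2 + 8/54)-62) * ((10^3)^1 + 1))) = -0.00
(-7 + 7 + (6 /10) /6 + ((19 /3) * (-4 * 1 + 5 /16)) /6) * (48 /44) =-5461 /1320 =-4.14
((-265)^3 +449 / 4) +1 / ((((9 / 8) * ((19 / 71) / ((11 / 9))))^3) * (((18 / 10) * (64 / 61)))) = -2442038663469780761 / 131225537484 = -18609477.32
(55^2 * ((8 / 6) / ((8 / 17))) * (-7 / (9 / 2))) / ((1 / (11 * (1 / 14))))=-10475.46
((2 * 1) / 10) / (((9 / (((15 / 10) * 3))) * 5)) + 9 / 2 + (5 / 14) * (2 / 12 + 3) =11867 / 2100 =5.65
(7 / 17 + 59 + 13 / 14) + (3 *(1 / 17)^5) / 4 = 2398890183 / 39755996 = 60.34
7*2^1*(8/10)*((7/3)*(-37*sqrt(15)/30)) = -7252*sqrt(15)/225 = -124.83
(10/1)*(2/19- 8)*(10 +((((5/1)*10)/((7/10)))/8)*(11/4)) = -725625/266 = -2727.91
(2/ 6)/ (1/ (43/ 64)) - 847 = -162581/ 192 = -846.78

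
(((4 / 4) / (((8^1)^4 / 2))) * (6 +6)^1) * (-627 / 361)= -99 / 9728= -0.01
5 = 5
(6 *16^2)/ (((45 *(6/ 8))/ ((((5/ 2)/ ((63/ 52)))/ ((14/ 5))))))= 133120/ 3969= 33.54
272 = 272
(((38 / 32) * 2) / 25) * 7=133 / 200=0.66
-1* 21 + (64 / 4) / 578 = -6061 / 289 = -20.97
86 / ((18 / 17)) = 731 / 9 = 81.22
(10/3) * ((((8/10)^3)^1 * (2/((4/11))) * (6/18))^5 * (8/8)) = 10807949656064/4449462890625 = 2.43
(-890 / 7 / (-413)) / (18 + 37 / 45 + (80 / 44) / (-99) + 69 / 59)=807675 / 52401727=0.02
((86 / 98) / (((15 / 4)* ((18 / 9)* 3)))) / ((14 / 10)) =0.03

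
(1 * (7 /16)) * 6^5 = 3402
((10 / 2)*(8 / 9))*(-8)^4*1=163840 / 9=18204.44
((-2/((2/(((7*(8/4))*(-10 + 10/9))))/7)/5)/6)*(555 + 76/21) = 1313872/81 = 16220.64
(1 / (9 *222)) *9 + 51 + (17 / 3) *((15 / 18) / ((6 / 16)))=127067 / 1998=63.60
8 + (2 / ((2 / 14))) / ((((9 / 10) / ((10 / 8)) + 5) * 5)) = 1214 / 143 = 8.49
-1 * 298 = -298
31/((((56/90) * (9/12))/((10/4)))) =2325/14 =166.07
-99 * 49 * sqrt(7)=-4851 * sqrt(7)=-12834.54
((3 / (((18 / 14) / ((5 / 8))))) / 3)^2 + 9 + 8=89353 / 5184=17.24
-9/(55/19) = -171/55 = -3.11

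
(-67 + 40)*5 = -135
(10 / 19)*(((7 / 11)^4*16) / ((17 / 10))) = 0.81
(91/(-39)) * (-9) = 21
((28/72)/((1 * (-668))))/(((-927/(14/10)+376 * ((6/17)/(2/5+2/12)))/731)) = 10351691/10409838120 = 0.00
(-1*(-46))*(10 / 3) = 460 / 3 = 153.33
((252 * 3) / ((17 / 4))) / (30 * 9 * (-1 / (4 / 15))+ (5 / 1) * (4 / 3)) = -18144 / 102595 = -0.18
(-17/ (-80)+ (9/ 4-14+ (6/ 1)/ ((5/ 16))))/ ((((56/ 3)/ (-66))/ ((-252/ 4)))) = 546183/ 320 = 1706.82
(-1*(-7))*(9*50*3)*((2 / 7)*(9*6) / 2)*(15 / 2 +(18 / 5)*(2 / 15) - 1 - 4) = 217242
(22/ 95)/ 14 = 11/ 665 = 0.02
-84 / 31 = -2.71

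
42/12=7/2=3.50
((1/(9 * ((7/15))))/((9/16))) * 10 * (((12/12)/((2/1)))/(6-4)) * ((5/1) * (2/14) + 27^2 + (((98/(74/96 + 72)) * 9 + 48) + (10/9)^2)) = 44763910400/53474337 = 837.11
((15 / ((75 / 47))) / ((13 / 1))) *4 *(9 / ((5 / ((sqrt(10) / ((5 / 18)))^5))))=12788596224 *sqrt(10) / 40625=995473.04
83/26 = 3.19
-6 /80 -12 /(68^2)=-897 /11560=-0.08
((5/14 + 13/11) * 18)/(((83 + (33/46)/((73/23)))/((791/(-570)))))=-5865039/12697795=-0.46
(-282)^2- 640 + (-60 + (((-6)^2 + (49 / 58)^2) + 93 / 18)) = 795914465 / 10092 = 78865.88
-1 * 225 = -225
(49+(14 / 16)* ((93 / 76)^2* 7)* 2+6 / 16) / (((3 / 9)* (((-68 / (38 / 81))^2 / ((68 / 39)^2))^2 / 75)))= 14120163025 / 44260466345316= 0.00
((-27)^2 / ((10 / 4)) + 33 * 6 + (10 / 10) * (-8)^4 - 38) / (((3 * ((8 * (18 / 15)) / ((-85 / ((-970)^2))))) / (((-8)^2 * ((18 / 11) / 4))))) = -193273 / 517495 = -0.37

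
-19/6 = -3.17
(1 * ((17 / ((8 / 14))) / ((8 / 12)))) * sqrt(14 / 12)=119 * sqrt(42) / 16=48.20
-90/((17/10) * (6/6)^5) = -900/17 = -52.94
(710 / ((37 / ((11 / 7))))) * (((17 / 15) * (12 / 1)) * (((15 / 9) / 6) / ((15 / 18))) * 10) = 1062160 / 777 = 1367.00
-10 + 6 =-4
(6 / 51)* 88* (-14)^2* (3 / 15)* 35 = 241472 / 17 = 14204.24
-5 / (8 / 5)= -25 / 8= -3.12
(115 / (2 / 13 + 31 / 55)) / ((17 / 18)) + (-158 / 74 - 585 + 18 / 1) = -14320552 / 35853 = -399.42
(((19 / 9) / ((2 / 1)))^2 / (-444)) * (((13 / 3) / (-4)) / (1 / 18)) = 4693 / 95904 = 0.05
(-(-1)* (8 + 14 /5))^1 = 54 /5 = 10.80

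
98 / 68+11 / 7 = 717 / 238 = 3.01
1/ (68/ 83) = 83/ 68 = 1.22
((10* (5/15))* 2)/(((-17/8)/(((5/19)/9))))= -800/8721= -0.09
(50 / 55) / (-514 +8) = -5 / 2783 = -0.00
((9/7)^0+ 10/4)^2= 49/4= 12.25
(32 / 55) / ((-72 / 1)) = -4 / 495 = -0.01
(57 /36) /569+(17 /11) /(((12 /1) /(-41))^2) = 16262821 /901296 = 18.04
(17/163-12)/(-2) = 1939/326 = 5.95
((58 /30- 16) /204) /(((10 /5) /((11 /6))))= -2321 /36720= -0.06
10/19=0.53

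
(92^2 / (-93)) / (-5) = 8464 / 465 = 18.20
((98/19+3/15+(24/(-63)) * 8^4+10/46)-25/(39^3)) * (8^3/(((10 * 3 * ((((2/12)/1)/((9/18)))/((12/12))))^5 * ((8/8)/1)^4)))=-22570413596944/2835262828125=-7.96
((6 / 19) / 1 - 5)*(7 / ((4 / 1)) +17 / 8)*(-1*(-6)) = -8277 / 76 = -108.91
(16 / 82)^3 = 512 / 68921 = 0.01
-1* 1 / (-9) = 1 / 9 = 0.11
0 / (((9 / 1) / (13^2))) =0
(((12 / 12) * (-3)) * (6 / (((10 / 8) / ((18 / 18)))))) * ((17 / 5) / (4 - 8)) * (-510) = -31212 / 5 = -6242.40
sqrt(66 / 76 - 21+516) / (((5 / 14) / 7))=49* sqrt(716034) / 95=436.45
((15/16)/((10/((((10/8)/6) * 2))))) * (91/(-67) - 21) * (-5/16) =18725/68608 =0.27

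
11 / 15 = 0.73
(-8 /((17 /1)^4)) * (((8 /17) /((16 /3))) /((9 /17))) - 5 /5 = -250567 /250563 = -1.00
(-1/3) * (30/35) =-2/7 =-0.29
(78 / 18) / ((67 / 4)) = 52 / 201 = 0.26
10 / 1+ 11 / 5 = 12.20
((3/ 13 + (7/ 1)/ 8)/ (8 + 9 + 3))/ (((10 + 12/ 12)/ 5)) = 115/ 4576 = 0.03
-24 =-24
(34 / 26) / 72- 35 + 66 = 29033 / 936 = 31.02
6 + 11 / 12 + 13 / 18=275 / 36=7.64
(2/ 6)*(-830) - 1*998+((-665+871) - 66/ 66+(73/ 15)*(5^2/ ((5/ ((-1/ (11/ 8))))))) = -11961/ 11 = -1087.36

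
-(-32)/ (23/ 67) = 2144/ 23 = 93.22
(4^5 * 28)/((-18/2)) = -28672/9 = -3185.78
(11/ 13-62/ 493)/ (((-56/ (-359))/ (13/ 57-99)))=-81857385/ 179452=-456.15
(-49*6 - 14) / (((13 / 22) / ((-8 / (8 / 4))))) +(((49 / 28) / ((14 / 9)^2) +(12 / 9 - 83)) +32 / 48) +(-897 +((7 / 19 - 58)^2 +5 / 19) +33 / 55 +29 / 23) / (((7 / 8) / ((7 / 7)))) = 288799061711 / 60445840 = 4777.82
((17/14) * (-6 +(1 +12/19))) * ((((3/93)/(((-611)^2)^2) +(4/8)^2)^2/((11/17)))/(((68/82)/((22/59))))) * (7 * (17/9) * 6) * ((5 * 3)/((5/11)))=-3422579422939936856309174501875/5674487624785768410273846064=-603.15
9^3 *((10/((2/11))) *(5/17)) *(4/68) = 200475/289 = 693.69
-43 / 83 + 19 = 1534 / 83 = 18.48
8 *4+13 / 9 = 301 / 9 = 33.44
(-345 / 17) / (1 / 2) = -690 / 17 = -40.59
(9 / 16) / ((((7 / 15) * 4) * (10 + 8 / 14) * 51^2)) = 15 / 1368704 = 0.00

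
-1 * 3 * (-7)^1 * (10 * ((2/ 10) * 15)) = 630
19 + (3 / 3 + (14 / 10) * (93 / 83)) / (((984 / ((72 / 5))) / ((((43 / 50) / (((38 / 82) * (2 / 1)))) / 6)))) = 74930419 / 3942500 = 19.01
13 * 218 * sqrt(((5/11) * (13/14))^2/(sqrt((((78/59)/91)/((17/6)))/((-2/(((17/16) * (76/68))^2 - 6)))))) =36842 * sqrt(15) * 7021^(1/4) * 94^(3/4)/10857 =3631.82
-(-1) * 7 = 7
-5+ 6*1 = 1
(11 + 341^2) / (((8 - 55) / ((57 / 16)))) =-8814.69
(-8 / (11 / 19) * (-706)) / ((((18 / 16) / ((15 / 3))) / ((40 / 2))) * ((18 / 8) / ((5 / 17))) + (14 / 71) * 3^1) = 121906432000 / 8467437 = 14397.09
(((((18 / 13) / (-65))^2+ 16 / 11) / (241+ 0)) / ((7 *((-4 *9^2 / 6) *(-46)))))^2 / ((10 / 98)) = 15429863089 / 13060019455839455653125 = 0.00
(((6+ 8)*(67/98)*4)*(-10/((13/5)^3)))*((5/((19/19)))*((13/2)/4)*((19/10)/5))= -159125/2366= -67.25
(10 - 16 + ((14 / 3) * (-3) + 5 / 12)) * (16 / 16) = -235 / 12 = -19.58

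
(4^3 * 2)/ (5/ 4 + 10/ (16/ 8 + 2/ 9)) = 22.26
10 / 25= 0.40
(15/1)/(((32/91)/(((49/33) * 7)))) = 156065/352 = 443.37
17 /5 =3.40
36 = 36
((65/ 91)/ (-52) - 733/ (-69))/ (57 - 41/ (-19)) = 5062873/ 28230384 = 0.18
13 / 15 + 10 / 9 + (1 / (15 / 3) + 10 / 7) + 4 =2396 / 315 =7.61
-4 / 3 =-1.33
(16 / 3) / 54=8 / 81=0.10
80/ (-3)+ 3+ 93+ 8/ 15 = 1048/ 15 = 69.87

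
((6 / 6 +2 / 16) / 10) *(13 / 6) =39 / 160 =0.24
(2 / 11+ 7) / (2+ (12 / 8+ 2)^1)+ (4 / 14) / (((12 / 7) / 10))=1079 / 363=2.97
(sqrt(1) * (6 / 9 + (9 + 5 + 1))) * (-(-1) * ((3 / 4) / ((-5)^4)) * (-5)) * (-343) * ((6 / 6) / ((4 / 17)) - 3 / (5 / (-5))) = 467509 / 2000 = 233.75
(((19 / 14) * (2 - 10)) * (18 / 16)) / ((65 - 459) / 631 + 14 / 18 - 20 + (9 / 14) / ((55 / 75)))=10682199 / 16590521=0.64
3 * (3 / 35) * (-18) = -162 / 35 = -4.63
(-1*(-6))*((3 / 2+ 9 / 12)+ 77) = 951 / 2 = 475.50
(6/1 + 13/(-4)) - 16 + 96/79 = -3803/316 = -12.03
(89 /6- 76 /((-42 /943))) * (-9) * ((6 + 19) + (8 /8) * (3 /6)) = -11060523 /28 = -395018.68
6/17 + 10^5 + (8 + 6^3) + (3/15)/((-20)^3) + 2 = 68153919983/680000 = 100226.35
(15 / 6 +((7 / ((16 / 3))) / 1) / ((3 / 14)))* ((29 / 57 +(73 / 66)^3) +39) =5133714701 / 14566464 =352.43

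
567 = 567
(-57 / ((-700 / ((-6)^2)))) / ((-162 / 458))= -4351 / 525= -8.29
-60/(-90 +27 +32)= 60/31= 1.94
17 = 17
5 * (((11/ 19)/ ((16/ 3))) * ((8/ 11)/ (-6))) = -0.07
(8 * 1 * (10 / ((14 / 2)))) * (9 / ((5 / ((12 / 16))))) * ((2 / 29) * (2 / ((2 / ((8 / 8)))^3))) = 54 / 203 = 0.27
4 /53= 0.08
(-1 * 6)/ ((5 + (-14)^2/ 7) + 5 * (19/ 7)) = -21/ 163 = -0.13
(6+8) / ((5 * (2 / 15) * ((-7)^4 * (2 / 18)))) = 27 / 343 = 0.08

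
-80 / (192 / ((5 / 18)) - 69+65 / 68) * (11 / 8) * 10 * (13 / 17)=-286000 / 211873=-1.35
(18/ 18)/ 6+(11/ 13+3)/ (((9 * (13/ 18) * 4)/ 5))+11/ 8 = 9253/ 4056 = 2.28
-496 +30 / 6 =-491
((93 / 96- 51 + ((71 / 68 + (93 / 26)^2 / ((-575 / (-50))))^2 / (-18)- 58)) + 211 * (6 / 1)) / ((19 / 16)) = 38312079952117 / 39297908169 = 974.91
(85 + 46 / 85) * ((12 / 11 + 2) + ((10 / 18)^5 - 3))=12.30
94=94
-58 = -58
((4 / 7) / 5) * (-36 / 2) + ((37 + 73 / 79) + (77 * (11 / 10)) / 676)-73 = -27669101 / 747656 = -37.01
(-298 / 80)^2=22201 / 1600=13.88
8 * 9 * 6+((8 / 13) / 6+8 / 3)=434.77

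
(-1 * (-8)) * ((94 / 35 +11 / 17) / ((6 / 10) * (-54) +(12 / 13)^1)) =-34372 / 40579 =-0.85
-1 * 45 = -45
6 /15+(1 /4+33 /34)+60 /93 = 23881 /10540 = 2.27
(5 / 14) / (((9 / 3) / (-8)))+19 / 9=73 / 63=1.16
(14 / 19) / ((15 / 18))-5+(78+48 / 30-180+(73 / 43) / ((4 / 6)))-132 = -1911529 / 8170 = -233.97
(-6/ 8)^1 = -3/ 4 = -0.75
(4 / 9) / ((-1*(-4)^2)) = -1 / 36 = -0.03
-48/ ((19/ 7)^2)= -2352/ 361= -6.52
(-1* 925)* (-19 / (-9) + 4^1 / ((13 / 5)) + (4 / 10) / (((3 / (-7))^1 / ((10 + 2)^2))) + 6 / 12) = 28192705 / 234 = 120481.65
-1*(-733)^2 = -537289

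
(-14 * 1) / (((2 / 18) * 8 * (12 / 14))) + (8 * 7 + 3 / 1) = 325 / 8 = 40.62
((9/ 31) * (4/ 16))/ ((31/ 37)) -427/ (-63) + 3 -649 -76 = -24740831/ 34596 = -715.14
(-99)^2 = 9801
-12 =-12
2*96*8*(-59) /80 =-5664 /5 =-1132.80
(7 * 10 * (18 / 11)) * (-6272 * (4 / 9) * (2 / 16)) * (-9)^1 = 3951360 / 11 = 359214.55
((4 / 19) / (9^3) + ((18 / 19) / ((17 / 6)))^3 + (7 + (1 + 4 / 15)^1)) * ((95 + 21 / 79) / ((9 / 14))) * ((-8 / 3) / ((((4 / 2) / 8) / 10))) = -6878319061346381824 / 52399356159519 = -131267.24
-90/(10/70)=-630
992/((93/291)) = 3104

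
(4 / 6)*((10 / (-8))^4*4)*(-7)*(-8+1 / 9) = 310625 / 864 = 359.52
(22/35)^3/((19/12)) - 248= -201899224/814625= -247.84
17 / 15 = 1.13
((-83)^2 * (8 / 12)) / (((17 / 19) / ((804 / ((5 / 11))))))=9079215.72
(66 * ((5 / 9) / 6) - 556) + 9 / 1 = -4868 / 9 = -540.89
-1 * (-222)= 222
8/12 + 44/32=49/24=2.04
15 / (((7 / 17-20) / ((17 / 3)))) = -1445 / 333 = -4.34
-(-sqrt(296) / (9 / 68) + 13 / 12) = -13 / 12 + 136 * sqrt(74) / 9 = 128.91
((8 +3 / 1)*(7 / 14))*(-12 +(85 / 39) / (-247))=-1272491 / 19266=-66.05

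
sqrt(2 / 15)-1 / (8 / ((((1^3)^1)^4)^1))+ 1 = sqrt(30) / 15+ 7 / 8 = 1.24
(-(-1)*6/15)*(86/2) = 86/5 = 17.20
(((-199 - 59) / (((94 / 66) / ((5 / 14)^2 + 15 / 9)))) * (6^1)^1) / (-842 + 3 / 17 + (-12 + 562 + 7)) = 8483255 / 1239014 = 6.85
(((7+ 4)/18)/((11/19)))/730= 19/13140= 0.00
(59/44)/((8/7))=413/352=1.17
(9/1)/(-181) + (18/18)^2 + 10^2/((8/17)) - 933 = -260477/362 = -719.55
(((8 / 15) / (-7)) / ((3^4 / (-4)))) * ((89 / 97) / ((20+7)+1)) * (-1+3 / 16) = -1157 / 11549790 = -0.00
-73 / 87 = -0.84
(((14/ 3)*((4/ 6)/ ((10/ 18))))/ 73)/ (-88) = -7/ 8030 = -0.00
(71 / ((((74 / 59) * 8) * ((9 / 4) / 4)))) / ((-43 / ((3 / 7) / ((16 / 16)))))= -4189 / 33411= -0.13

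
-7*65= -455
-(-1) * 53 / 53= 1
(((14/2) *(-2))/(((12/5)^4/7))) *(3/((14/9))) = -4375/768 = -5.70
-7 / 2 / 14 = -1 / 4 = -0.25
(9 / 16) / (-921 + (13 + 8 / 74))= -333 / 537472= -0.00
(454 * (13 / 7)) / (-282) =-2951 / 987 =-2.99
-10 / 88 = -5 / 44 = -0.11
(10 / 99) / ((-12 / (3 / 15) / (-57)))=19 / 198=0.10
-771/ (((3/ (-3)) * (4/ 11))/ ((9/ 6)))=25443/ 8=3180.38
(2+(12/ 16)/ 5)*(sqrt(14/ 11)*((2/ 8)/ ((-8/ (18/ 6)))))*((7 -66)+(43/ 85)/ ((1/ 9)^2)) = 49407*sqrt(154)/ 149600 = 4.10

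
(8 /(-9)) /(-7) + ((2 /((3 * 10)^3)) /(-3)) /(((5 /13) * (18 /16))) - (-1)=3594193 /3189375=1.13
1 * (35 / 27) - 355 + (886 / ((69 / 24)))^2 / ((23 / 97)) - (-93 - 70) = 131515241653 / 328509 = 400339.84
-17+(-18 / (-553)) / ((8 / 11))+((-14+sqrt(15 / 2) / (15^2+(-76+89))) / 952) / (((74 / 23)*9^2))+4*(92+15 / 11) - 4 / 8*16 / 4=23*sqrt(30) / 2716193088+878939095037 / 2479382136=354.50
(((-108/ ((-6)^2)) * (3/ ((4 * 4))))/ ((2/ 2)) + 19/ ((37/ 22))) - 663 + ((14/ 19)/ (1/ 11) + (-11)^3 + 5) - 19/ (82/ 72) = -916268351/ 461168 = -1986.84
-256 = -256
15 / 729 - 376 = -375.98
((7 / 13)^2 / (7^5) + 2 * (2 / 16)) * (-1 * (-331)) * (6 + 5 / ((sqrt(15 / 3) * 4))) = 19188401 * sqrt(5) / 927472 + 57565203 / 115934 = 542.80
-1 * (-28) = 28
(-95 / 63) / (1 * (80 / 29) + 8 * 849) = -2755 / 12414024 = -0.00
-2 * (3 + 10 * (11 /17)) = -322 /17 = -18.94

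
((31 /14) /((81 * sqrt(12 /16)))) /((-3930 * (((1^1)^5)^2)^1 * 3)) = -31 * sqrt(3) /20054790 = -0.00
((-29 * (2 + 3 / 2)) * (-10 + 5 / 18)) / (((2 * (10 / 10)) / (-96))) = -142100 / 3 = -47366.67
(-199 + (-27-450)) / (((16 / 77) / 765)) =-9954945 / 4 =-2488736.25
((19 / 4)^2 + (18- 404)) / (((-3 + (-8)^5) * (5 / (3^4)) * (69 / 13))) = 408213 / 12059728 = 0.03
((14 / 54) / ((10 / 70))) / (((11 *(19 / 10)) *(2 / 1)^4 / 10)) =0.05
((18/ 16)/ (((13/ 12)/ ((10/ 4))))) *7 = 945/ 52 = 18.17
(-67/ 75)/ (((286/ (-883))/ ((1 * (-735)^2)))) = 426136683/ 286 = 1489988.40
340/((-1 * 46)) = -170/23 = -7.39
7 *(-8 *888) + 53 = -49675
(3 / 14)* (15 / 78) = 15 / 364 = 0.04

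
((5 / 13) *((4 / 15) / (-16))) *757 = -757 / 156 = -4.85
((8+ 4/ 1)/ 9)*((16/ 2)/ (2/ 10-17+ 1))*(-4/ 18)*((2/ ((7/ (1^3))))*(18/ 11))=1280/ 18249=0.07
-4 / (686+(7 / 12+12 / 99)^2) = -0.01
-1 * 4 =-4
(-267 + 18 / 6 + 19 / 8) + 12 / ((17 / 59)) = -29917 / 136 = -219.98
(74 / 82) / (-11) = -37 / 451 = -0.08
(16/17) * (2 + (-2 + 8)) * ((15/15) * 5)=640/17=37.65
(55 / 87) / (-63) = -55 / 5481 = -0.01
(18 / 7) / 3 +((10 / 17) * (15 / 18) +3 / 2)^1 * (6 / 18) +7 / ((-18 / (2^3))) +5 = 7303 / 2142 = 3.41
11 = 11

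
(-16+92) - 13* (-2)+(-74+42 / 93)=882 / 31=28.45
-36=-36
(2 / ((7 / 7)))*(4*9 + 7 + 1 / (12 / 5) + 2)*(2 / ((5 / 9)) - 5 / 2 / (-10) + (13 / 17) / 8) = 292447 / 816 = 358.39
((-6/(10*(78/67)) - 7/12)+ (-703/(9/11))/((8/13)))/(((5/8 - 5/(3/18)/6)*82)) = 6539527/1678950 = 3.90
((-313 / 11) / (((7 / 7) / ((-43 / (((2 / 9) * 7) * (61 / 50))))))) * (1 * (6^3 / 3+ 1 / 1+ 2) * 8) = 1816965000 / 4697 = 386835.21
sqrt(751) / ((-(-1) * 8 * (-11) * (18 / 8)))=-0.14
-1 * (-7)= 7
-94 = -94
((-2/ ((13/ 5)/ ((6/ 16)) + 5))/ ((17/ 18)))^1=-0.18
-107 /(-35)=107 /35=3.06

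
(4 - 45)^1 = -41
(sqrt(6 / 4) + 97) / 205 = sqrt(6) / 410 + 97 / 205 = 0.48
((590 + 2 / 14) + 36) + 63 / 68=627.07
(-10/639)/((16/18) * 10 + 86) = -5/30317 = -0.00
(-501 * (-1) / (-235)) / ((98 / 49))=-501 / 470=-1.07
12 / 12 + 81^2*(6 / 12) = 6563 / 2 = 3281.50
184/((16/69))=793.50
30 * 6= 180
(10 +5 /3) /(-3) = -35 /9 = -3.89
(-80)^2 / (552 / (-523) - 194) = -1673600 / 51007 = -32.81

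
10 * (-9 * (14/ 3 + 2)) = -600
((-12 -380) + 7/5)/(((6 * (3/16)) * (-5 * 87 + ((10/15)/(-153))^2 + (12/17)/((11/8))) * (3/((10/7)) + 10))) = 731484432/11076106943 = 0.07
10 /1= 10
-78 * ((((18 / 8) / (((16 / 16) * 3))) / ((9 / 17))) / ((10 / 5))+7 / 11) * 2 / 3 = -4615 / 66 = -69.92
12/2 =6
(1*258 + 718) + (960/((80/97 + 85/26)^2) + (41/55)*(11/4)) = 88297356937/85284500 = 1035.33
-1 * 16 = -16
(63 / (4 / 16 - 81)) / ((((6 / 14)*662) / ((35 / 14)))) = -735 / 106913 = -0.01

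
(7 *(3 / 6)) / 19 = 7 / 38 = 0.18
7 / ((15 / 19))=133 / 15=8.87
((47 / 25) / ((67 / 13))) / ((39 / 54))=0.51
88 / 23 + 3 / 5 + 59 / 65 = 7974 / 1495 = 5.33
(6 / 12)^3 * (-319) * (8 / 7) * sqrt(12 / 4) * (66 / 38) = -10527 * sqrt(3) / 133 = -137.09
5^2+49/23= 624/23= 27.13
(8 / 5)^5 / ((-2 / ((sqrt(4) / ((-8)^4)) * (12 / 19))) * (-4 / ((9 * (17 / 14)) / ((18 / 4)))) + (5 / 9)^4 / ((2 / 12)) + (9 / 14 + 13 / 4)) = 34111881216 / 34763912271875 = 0.00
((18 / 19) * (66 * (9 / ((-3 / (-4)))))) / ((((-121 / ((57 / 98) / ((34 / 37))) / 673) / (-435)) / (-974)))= -10254896158680 / 9163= -1119163610.03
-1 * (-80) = 80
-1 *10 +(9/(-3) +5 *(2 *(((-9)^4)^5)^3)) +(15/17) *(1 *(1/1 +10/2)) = 305491750985453305770240571016632856754350856681434688088039/17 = 17970102999144312104131800000000000000000000000000000000000.00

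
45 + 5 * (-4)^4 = 1325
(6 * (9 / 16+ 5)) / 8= 267 / 64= 4.17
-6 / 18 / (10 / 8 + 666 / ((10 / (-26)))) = 20 / 103821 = 0.00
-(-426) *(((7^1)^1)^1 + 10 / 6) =3692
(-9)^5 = -59049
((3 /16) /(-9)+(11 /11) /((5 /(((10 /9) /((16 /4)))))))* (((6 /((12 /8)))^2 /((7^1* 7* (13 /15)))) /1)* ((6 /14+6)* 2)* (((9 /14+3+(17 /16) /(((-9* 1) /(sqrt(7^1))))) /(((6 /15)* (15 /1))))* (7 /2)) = 6375 /17836-2125* sqrt(7) /183456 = 0.33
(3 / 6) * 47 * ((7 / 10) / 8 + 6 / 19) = 28811 / 3040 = 9.48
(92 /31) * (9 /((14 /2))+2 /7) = 1012 /217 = 4.66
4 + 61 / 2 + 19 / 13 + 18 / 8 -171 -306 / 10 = -42481 / 260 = -163.39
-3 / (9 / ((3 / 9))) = -1 / 9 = -0.11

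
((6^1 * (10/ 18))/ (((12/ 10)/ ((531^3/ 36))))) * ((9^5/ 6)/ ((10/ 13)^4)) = 1039114119516993/ 3200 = 324723162349.06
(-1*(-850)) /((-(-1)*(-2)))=-425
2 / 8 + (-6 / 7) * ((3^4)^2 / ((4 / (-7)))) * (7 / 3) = 91855 / 4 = 22963.75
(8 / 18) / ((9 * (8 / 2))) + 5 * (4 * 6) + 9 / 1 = 10450 / 81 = 129.01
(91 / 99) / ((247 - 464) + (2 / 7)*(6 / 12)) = -637 / 150282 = -0.00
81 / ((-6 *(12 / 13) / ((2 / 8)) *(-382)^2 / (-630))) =36855 / 2334784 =0.02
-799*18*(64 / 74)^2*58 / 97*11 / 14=-4697966592 / 929551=-5054.02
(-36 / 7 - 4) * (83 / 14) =-2656 / 49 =-54.20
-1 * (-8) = 8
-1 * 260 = -260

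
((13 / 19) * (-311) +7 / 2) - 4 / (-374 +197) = -1407529 / 6726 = -209.27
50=50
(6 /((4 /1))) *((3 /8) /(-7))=-0.08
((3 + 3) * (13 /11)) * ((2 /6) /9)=26 /99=0.26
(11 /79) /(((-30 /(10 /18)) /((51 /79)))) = -187 /112338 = -0.00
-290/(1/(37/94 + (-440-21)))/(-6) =-22262.64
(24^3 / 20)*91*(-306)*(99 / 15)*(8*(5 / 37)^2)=-18558250.45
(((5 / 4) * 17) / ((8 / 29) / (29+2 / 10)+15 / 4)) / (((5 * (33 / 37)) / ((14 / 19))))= 18642302 / 19960545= 0.93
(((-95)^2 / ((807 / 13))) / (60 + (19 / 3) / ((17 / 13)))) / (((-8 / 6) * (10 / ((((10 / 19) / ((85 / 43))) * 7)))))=-1115205 / 3558332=-0.31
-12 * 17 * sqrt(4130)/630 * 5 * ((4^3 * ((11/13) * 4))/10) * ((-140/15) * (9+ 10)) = 3638272 * sqrt(4130)/585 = 399681.76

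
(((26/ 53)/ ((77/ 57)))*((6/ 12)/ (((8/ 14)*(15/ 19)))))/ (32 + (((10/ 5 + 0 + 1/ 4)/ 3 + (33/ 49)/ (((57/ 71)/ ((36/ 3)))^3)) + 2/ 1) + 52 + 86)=1577275063/ 9490863991235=0.00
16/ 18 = 8/ 9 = 0.89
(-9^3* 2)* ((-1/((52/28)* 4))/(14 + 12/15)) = 25515/1924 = 13.26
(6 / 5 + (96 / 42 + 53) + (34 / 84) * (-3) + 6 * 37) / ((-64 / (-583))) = 11315447 / 4480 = 2525.77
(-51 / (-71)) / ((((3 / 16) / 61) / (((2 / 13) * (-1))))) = -33184 / 923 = -35.95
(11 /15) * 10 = 22 /3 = 7.33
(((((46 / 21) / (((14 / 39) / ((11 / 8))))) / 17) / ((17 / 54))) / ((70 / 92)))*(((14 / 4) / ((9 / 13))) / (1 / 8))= 5900466 / 70805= 83.33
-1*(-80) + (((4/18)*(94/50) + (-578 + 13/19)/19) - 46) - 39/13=83884/81225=1.03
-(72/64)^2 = -81/64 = -1.27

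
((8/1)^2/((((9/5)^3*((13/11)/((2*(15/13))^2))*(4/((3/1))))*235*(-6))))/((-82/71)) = 0.02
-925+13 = -912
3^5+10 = 253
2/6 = 0.33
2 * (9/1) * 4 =72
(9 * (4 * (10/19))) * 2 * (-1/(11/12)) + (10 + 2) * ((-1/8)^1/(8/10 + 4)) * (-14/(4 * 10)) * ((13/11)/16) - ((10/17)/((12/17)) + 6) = -30924221/642048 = -48.16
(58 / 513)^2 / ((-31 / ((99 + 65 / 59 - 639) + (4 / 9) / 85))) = 81822366796 / 368222117265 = 0.22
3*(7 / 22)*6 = 63 / 11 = 5.73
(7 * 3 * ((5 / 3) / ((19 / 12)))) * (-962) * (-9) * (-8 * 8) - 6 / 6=-232727059 / 19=-12248792.58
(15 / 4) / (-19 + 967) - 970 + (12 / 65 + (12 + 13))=-77625707 / 82160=-944.81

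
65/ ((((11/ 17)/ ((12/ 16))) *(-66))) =-1.14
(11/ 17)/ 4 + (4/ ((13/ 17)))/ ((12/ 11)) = 4.96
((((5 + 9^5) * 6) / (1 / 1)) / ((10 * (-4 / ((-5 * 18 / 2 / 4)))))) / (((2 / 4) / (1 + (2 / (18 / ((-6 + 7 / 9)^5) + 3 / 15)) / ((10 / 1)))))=90361044850329 / 224030597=403342.43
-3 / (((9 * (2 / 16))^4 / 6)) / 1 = -8192 / 729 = -11.24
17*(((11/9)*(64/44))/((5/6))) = 544/15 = 36.27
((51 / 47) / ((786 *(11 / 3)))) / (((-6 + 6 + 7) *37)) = 51 / 35082586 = 0.00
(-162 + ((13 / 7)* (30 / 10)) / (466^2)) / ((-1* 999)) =82084955 / 506190636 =0.16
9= 9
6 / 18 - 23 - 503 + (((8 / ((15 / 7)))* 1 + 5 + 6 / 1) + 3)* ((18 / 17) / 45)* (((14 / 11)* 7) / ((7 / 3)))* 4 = -7283099 / 14025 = -519.29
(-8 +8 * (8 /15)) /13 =-0.29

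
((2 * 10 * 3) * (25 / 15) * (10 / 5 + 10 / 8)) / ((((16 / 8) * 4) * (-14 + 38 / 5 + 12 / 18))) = -4875 / 688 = -7.09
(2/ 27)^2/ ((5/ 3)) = 4/ 1215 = 0.00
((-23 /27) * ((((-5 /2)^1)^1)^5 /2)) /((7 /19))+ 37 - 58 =1111609 /12096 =91.90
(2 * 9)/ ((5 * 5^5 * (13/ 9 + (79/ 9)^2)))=729/ 49671875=0.00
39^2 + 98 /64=48721 /32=1522.53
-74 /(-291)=74 /291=0.25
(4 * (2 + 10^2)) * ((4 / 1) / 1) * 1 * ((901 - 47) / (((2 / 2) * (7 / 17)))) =3384768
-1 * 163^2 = -26569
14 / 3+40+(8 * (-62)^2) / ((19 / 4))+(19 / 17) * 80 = 6403330 / 969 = 6608.18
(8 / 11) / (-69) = -8 / 759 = -0.01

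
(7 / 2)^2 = 49 / 4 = 12.25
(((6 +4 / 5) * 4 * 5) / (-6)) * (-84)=1904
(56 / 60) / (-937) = -14 / 14055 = -0.00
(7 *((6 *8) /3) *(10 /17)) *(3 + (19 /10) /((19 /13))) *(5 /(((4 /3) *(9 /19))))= 114380 /51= 2242.75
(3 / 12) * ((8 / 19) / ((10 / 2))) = 2 / 95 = 0.02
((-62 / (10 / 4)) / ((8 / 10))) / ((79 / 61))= -1891 / 79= -23.94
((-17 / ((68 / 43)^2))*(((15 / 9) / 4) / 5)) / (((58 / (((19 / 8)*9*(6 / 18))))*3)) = -35131 / 1514496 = -0.02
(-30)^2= 900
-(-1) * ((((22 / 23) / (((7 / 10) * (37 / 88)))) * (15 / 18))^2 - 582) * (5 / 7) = -917661585310 / 2235608487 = -410.48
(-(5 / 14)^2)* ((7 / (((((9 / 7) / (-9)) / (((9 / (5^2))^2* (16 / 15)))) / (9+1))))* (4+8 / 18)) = 192 / 5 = 38.40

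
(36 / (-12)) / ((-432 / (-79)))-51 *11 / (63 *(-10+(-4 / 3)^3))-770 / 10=-12933047 / 168336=-76.83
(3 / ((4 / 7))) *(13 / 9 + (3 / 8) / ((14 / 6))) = 809 / 96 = 8.43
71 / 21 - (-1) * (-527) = -10996 / 21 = -523.62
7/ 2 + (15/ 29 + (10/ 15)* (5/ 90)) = 4.05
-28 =-28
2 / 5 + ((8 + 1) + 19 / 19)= 52 / 5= 10.40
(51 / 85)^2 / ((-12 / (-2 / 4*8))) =3 / 25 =0.12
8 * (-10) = -80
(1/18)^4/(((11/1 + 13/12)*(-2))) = -1/2536920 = -0.00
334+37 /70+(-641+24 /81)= -578671 /1890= -306.18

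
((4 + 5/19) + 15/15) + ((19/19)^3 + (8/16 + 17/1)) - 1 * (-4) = 1055/38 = 27.76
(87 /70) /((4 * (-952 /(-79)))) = 6873 /266560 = 0.03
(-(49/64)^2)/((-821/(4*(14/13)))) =16807/5464576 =0.00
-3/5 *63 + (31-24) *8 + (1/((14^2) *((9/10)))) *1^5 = 80287/4410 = 18.21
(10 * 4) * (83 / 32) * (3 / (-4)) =-77.81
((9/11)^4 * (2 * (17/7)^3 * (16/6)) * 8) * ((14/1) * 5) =13753255680/717409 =19170.73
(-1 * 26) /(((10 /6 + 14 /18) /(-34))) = 361.64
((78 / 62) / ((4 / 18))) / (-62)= -351 / 3844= -0.09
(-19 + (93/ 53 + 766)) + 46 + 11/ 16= 674535/ 848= 795.44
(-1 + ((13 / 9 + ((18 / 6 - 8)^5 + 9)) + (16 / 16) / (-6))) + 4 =-56011 / 18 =-3111.72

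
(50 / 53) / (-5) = -10 / 53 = -0.19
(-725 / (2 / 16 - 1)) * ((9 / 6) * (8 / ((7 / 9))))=626400 / 49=12783.67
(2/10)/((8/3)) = 3/40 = 0.08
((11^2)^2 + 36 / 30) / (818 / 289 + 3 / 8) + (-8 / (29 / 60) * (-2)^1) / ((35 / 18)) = 34488619976 / 7522165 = 4584.93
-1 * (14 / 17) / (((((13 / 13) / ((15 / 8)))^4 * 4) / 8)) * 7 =-2480625 / 17408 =-142.50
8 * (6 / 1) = 48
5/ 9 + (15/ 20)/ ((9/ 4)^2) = 19/ 27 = 0.70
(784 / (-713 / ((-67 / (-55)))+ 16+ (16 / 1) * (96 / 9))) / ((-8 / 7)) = 137886 / 80125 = 1.72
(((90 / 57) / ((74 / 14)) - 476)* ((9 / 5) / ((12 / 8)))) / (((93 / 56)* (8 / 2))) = -9363704 / 108965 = -85.93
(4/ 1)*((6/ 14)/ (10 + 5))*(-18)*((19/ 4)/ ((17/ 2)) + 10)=-12924/ 595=-21.72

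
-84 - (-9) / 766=-64335 / 766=-83.99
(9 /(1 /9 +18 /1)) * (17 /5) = 1377 /815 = 1.69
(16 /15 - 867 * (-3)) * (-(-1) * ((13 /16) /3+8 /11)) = 20569337 /7920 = 2597.14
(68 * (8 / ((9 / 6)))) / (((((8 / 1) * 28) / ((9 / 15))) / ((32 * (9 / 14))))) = 4896 / 245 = 19.98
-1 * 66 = -66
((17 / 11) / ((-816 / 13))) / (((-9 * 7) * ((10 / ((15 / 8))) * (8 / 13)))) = 169 / 1419264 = 0.00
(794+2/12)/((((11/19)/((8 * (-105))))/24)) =-27654327.27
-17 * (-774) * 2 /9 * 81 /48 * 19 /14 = 375003 /56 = 6696.48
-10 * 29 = -290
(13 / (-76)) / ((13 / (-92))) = 23 / 19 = 1.21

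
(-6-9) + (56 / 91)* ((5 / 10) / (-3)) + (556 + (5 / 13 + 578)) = 43652 / 39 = 1119.28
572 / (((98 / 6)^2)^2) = 46332 / 5764801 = 0.01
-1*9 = -9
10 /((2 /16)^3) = 5120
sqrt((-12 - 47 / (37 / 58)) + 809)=sqrt(990231) / 37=26.89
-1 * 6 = -6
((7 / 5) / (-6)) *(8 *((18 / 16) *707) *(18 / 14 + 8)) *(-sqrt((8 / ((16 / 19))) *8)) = 27573 *sqrt(19) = 120187.92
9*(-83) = -747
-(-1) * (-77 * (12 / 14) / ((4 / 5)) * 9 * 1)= -1485 / 2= -742.50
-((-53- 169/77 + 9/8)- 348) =247675/616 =402.07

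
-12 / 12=-1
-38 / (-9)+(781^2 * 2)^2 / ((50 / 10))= 13393887174946 / 45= 297641937221.02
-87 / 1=-87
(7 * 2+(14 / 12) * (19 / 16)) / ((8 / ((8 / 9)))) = 1477 / 864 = 1.71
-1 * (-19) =19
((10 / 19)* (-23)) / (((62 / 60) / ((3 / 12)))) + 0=-2.93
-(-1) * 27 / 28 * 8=54 / 7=7.71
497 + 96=593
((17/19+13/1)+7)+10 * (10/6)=37.56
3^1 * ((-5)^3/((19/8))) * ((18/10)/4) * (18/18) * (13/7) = -17550/133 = -131.95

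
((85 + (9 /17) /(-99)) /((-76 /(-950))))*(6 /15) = 79470 /187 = 424.97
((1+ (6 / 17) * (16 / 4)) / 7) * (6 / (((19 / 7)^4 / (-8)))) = -675024 / 2215457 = -0.30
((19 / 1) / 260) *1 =19 / 260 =0.07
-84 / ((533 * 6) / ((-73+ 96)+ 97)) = -1680 / 533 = -3.15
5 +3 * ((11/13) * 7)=296/13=22.77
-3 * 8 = -24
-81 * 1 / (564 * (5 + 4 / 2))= -27 / 1316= -0.02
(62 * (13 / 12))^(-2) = 36 / 162409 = 0.00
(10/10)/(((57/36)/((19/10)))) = 6/5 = 1.20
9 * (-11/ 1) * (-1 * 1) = 99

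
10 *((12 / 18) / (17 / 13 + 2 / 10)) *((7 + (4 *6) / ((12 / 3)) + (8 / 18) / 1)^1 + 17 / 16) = 678925 / 10584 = 64.15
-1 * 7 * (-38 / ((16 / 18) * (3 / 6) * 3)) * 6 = 1197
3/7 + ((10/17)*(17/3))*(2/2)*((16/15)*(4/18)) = 691/567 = 1.22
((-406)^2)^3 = 4478743609109056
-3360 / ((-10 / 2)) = 672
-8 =-8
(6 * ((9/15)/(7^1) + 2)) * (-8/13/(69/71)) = -7.92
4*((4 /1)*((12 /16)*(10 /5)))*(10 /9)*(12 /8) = 40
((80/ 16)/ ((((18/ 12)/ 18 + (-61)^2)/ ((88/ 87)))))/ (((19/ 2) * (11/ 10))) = 3200/ 24603803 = 0.00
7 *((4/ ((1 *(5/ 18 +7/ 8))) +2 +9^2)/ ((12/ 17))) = 854063/ 996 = 857.49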